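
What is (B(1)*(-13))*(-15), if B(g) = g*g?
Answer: 195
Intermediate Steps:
B(g) = g²
(B(1)*(-13))*(-15) = (1²*(-13))*(-15) = (1*(-13))*(-15) = -13*(-15) = 195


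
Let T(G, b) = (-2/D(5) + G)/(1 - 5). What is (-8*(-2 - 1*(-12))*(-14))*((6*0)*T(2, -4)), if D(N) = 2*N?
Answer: 0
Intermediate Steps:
T(G, b) = 1/20 - G/4 (T(G, b) = (-2/(2*5) + G)/(1 - 5) = (-2/10 + G)/(-4) = (-2*⅒ + G)*(-¼) = (-⅕ + G)*(-¼) = 1/20 - G/4)
(-8*(-2 - 1*(-12))*(-14))*((6*0)*T(2, -4)) = (-8*(-2 - 1*(-12))*(-14))*((6*0)*(1/20 - ¼*2)) = (-8*(-2 + 12)*(-14))*(0*(1/20 - ½)) = (-8*10*(-14))*(0*(-9/20)) = -80*(-14)*0 = 1120*0 = 0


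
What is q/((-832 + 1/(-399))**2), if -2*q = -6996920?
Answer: 556958330460/110203416961 ≈ 5.0539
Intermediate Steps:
q = 3498460 (q = -1/2*(-6996920) = 3498460)
q/((-832 + 1/(-399))**2) = 3498460/((-832 + 1/(-399))**2) = 3498460/((-832 - 1/399)**2) = 3498460/((-331969/399)**2) = 3498460/(110203416961/159201) = 3498460*(159201/110203416961) = 556958330460/110203416961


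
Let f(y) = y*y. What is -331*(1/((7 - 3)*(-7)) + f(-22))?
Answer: -4485381/28 ≈ -1.6019e+5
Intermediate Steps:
f(y) = y**2
-331*(1/((7 - 3)*(-7)) + f(-22)) = -331*(1/((7 - 3)*(-7)) + (-22)**2) = -331*(1/(4*(-7)) + 484) = -331*(1/(-28) + 484) = -331*(-1/28 + 484) = -331*13551/28 = -4485381/28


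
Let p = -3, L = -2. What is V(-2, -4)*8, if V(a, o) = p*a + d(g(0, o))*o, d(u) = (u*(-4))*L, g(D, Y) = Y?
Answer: 1072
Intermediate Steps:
d(u) = 8*u (d(u) = (u*(-4))*(-2) = -4*u*(-2) = 8*u)
V(a, o) = -3*a + 8*o² (V(a, o) = -3*a + (8*o)*o = -3*a + 8*o²)
V(-2, -4)*8 = (-3*(-2) + 8*(-4)²)*8 = (6 + 8*16)*8 = (6 + 128)*8 = 134*8 = 1072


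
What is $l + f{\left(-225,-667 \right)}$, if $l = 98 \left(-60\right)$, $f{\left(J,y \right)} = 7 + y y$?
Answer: $439016$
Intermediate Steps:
$f{\left(J,y \right)} = 7 + y^{2}$
$l = -5880$
$l + f{\left(-225,-667 \right)} = -5880 + \left(7 + \left(-667\right)^{2}\right) = -5880 + \left(7 + 444889\right) = -5880 + 444896 = 439016$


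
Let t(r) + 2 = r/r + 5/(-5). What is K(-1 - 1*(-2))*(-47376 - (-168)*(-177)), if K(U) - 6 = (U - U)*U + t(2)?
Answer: -308448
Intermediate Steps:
t(r) = -2 (t(r) = -2 + (r/r + 5/(-5)) = -2 + (1 + 5*(-⅕)) = -2 + (1 - 1) = -2 + 0 = -2)
K(U) = 4 (K(U) = 6 + ((U - U)*U - 2) = 6 + (0*U - 2) = 6 + (0 - 2) = 6 - 2 = 4)
K(-1 - 1*(-2))*(-47376 - (-168)*(-177)) = 4*(-47376 - (-168)*(-177)) = 4*(-47376 - 1*29736) = 4*(-47376 - 29736) = 4*(-77112) = -308448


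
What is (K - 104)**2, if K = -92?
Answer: 38416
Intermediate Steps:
(K - 104)**2 = (-92 - 104)**2 = (-196)**2 = 38416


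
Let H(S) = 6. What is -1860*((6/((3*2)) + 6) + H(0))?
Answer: -24180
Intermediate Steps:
-1860*((6/((3*2)) + 6) + H(0)) = -1860*((6/((3*2)) + 6) + 6) = -1860*((6/6 + 6) + 6) = -1860*((6*(⅙) + 6) + 6) = -1860*((1 + 6) + 6) = -1860*(7 + 6) = -1860*13 = -24180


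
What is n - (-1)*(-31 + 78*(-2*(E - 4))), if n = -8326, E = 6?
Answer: -8669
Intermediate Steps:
n - (-1)*(-31 + 78*(-2*(E - 4))) = -8326 - (-1)*(-31 + 78*(-2*(6 - 4))) = -8326 - (-1)*(-31 + 78*(-2*2)) = -8326 - (-1)*(-31 + 78*(-4)) = -8326 - (-1)*(-31 - 312) = -8326 - (-1)*(-343) = -8326 - 1*343 = -8326 - 343 = -8669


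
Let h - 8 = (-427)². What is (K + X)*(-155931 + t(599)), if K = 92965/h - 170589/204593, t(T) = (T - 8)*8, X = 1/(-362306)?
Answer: 220675536207000255329/4505259873945782 ≈ 48982.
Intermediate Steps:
X = -1/362306 ≈ -2.7601e-6
t(T) = -64 + 8*T (t(T) = (-8 + T)*8 = -64 + 8*T)
h = 182337 (h = 8 + (-427)² = 8 + 182329 = 182337)
K = -12084698248/37304873841 (K = 92965/182337 - 170589/204593 = -12084698248/37304873841 ≈ -0.32394)
(K + X)*(-155931 + t(599)) = (-12084698248/37304873841 - 1/362306)*(-155931 + (-64 + 8*599)) = -4378395988313729*(-155931 + (-64 + 4792))/13515779621837346 = -4378395988313729*(-155931 + 4728)/13515779621837346 = -4378395988313729/13515779621837346*(-151203) = 220675536207000255329/4505259873945782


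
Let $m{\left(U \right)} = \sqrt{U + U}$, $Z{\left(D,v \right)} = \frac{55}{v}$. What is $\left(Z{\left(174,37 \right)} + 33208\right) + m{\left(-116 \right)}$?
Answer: $\frac{1228751}{37} + 2 i \sqrt{58} \approx 33210.0 + 15.232 i$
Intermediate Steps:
$m{\left(U \right)} = \sqrt{2} \sqrt{U}$ ($m{\left(U \right)} = \sqrt{2 U} = \sqrt{2} \sqrt{U}$)
$\left(Z{\left(174,37 \right)} + 33208\right) + m{\left(-116 \right)} = \left(\frac{55}{37} + 33208\right) + \sqrt{2} \sqrt{-116} = \left(55 \cdot \frac{1}{37} + 33208\right) + \sqrt{2} \cdot 2 i \sqrt{29} = \left(\frac{55}{37} + 33208\right) + 2 i \sqrt{58} = \frac{1228751}{37} + 2 i \sqrt{58}$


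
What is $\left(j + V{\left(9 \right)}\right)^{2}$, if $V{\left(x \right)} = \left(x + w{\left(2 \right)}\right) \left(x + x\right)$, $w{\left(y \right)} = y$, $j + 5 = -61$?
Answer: $17424$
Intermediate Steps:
$j = -66$ ($j = -5 - 61 = -66$)
$V{\left(x \right)} = 2 x \left(2 + x\right)$ ($V{\left(x \right)} = \left(x + 2\right) \left(x + x\right) = \left(2 + x\right) 2 x = 2 x \left(2 + x\right)$)
$\left(j + V{\left(9 \right)}\right)^{2} = \left(-66 + 2 \cdot 9 \left(2 + 9\right)\right)^{2} = \left(-66 + 2 \cdot 9 \cdot 11\right)^{2} = \left(-66 + 198\right)^{2} = 132^{2} = 17424$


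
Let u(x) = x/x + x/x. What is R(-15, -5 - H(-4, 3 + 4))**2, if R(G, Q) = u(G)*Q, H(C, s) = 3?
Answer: 256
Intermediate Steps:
u(x) = 2 (u(x) = 1 + 1 = 2)
R(G, Q) = 2*Q
R(-15, -5 - H(-4, 3 + 4))**2 = (2*(-5 - 1*3))**2 = (2*(-5 - 3))**2 = (2*(-8))**2 = (-16)**2 = 256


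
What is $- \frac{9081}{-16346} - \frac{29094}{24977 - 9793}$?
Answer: $- \frac{6493935}{4773032} \approx -1.3605$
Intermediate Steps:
$- \frac{9081}{-16346} - \frac{29094}{24977 - 9793} = \left(-9081\right) \left(- \frac{1}{16346}\right) - \frac{29094}{15184} = \frac{9081}{16346} - \frac{1119}{584} = - \frac{6493935}{4773032}$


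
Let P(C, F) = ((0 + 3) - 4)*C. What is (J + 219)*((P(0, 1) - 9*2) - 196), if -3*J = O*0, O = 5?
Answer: -46866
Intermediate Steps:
P(C, F) = -C (P(C, F) = (3 - 4)*C = -C)
J = 0 (J = -5*0/3 = -⅓*0 = 0)
(J + 219)*((P(0, 1) - 9*2) - 196) = (0 + 219)*((-1*0 - 9*2) - 196) = 219*((0 - 18) - 196) = 219*(-18 - 196) = 219*(-214) = -46866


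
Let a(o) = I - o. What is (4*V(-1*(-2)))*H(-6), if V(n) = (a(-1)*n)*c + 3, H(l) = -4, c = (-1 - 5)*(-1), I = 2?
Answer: -624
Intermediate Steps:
c = 6 (c = -6*(-1) = 6)
a(o) = 2 - o
V(n) = 3 + 18*n (V(n) = ((2 - 1*(-1))*n)*6 + 3 = ((2 + 1)*n)*6 + 3 = (3*n)*6 + 3 = 18*n + 3 = 3 + 18*n)
(4*V(-1*(-2)))*H(-6) = (4*(3 + 18*(-1*(-2))))*(-4) = (4*(3 + 18*2))*(-4) = (4*(3 + 36))*(-4) = (4*39)*(-4) = 156*(-4) = -624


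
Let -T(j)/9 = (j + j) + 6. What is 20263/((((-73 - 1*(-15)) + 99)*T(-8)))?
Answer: 20263/3690 ≈ 5.4913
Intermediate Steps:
T(j) = -54 - 18*j (T(j) = -9*((j + j) + 6) = -9*(2*j + 6) = -9*(6 + 2*j) = -54 - 18*j)
20263/((((-73 - 1*(-15)) + 99)*T(-8))) = 20263/((((-73 - 1*(-15)) + 99)*(-54 - 18*(-8)))) = 20263/((((-73 + 15) + 99)*(-54 + 144))) = 20263/(((-58 + 99)*90)) = 20263/((41*90)) = 20263/3690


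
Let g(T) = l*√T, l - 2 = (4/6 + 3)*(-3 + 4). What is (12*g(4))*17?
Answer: 2312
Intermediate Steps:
l = 17/3 (l = 2 + (4/6 + 3)*(-3 + 4) = 2 + (4*(⅙) + 3)*1 = 2 + (⅔ + 3)*1 = 2 + (11/3)*1 = 2 + 11/3 = 17/3 ≈ 5.6667)
g(T) = 17*√T/3
(12*g(4))*17 = (12*(17*√4/3))*17 = (12*((17/3)*2))*17 = (12*(34/3))*17 = 136*17 = 2312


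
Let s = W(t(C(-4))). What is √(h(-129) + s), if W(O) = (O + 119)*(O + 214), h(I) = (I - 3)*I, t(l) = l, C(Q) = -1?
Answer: √42162 ≈ 205.33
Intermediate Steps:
h(I) = I*(-3 + I) (h(I) = (-3 + I)*I = I*(-3 + I))
W(O) = (119 + O)*(214 + O)
s = 25134 (s = 25466 + (-1)² + 333*(-1) = 25466 + 1 - 333 = 25134)
√(h(-129) + s) = √(-129*(-3 - 129) + 25134) = √(-129*(-132) + 25134) = √(17028 + 25134) = √42162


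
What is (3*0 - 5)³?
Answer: -125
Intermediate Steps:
(3*0 - 5)³ = (0 - 5)³ = (-5)³ = -125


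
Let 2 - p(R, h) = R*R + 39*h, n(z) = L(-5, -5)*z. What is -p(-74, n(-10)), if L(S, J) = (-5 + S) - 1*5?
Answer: 11324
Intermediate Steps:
L(S, J) = -10 + S (L(S, J) = (-5 + S) - 5 = -10 + S)
n(z) = -15*z (n(z) = (-10 - 5)*z = -15*z)
p(R, h) = 2 - R² - 39*h (p(R, h) = 2 - (R*R + 39*h) = 2 - (R² + 39*h) = 2 + (-R² - 39*h) = 2 - R² - 39*h)
-p(-74, n(-10)) = -(2 - 1*(-74)² - (-585)*(-10)) = -(2 - 1*5476 - 39*150) = -(2 - 5476 - 5850) = -1*(-11324) = 11324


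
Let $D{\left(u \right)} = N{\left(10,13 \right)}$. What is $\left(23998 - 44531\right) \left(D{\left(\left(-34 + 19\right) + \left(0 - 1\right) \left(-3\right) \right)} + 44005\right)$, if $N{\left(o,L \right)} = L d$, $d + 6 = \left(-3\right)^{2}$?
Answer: $-904355452$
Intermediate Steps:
$d = 3$ ($d = -6 + \left(-3\right)^{2} = -6 + 9 = 3$)
$N{\left(o,L \right)} = 3 L$ ($N{\left(o,L \right)} = L 3 = 3 L$)
$D{\left(u \right)} = 39$ ($D{\left(u \right)} = 3 \cdot 13 = 39$)
$\left(23998 - 44531\right) \left(D{\left(\left(-34 + 19\right) + \left(0 - 1\right) \left(-3\right) \right)} + 44005\right) = \left(23998 - 44531\right) \left(39 + 44005\right) = \left(-20533\right) 44044 = -904355452$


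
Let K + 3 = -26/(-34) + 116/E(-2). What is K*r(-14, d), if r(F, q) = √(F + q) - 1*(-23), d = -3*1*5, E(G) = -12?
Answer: -13961/51 - 607*I*√29/51 ≈ -273.75 - 64.094*I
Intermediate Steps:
d = -15 (d = -3*5 = -15)
r(F, q) = 23 + √(F + q) (r(F, q) = √(F + q) + 23 = 23 + √(F + q))
K = -607/51 (K = -3 + (-26/(-34) + 116/(-12)) = -3 + (-26*(-1/34) + 116*(-1/12)) = -3 + (13/17 - 29/3) = -3 - 454/51 = -607/51 ≈ -11.902)
K*r(-14, d) = -607*(23 + √(-14 - 15))/51 = -607*(23 + √(-29))/51 = -607*(23 + I*√29)/51 = -13961/51 - 607*I*√29/51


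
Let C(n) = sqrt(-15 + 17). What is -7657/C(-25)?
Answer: -7657*sqrt(2)/2 ≈ -5414.3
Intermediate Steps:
C(n) = sqrt(2)
-7657/C(-25) = -7657*sqrt(2)/2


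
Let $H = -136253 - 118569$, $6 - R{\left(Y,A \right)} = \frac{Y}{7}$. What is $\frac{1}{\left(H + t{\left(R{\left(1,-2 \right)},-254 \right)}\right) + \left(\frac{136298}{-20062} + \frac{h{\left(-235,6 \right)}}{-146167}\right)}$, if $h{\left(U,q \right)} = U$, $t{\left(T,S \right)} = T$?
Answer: $- \frac{209457311}{53374526764763} \approx -3.9243 \cdot 10^{-6}$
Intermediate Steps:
$R{\left(Y,A \right)} = 6 - \frac{Y}{7}$
$H = -254822$
$\frac{1}{\left(H + t{\left(R{\left(1,-2 \right)},-254 \right)}\right) + \left(\frac{136298}{-20062} + \frac{h{\left(-235,6 \right)}}{-146167}\right)} = \frac{1}{\left(-254822 + \left(6 - \frac{1}{7}\right)\right) + \left(\frac{136298}{-20062} - \frac{235}{-146167}\right)} = \frac{1}{\left(-254822 + \left(6 - \frac{1}{7}\right)\right) + \left(136298 \left(- \frac{1}{20062}\right) - - \frac{235}{146167}\right)} = \frac{1}{\left(-254822 + \frac{41}{7}\right) + \left(- \frac{68149}{10031} + \frac{235}{146167}\right)} = \frac{1}{- \frac{1783713}{7} - \frac{1422682514}{209457311}} = \frac{1}{- \frac{53374526764763}{209457311}} = - \frac{209457311}{53374526764763}$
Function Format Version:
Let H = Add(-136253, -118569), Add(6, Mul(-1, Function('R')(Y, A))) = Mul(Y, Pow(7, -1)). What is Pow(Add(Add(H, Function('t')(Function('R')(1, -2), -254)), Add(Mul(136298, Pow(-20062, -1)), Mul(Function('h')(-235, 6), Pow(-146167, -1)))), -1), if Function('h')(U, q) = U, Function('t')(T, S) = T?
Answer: Rational(-209457311, 53374526764763) ≈ -3.9243e-6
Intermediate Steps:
Function('R')(Y, A) = Add(6, Mul(Rational(-1, 7), Y)) (Function('R')(Y, A) = Add(6, Mul(-1, Mul(Y, Pow(7, -1)))) = Add(6, Mul(-1, Mul(Y, Rational(1, 7)))) = Add(6, Mul(-1, Mul(Rational(1, 7), Y))) = Add(6, Mul(Rational(-1, 7), Y)))
H = -254822
Pow(Add(Add(H, Function('t')(Function('R')(1, -2), -254)), Add(Mul(136298, Pow(-20062, -1)), Mul(Function('h')(-235, 6), Pow(-146167, -1)))), -1) = Pow(Add(Add(-254822, Add(6, Mul(Rational(-1, 7), 1))), Add(Mul(136298, Pow(-20062, -1)), Mul(-235, Pow(-146167, -1)))), -1) = Pow(Add(Add(-254822, Add(6, Rational(-1, 7))), Add(Mul(136298, Rational(-1, 20062)), Mul(-235, Rational(-1, 146167)))), -1) = Pow(Add(Add(-254822, Rational(41, 7)), Add(Rational(-68149, 10031), Rational(235, 146167))), -1) = Pow(Add(Rational(-1783713, 7), Rational(-1422682514, 209457311)), -1) = Pow(Rational(-53374526764763, 209457311), -1) = Rational(-209457311, 53374526764763)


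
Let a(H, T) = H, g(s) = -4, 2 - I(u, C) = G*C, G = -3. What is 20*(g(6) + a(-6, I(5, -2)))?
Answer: -200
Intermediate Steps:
I(u, C) = 2 + 3*C (I(u, C) = 2 - (-3)*C = 2 + 3*C)
20*(g(6) + a(-6, I(5, -2))) = 20*(-4 - 6) = 20*(-10) = -200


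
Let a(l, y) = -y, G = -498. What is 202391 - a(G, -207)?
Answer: 202184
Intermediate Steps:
202391 - a(G, -207) = 202391 - (-1)*(-207) = 202391 - 1*207 = 202391 - 207 = 202184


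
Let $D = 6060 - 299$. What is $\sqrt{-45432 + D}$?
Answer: $i \sqrt{39671} \approx 199.18 i$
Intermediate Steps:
$D = 5761$
$\sqrt{-45432 + D} = \sqrt{-45432 + 5761} = \sqrt{-39671} = i \sqrt{39671}$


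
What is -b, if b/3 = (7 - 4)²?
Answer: -27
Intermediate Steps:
b = 27 (b = 3*(7 - 4)² = 3*3² = 3*9 = 27)
-b = -1*27 = -27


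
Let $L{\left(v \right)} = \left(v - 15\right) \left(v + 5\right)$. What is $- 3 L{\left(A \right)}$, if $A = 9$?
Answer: $252$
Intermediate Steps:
$L{\left(v \right)} = \left(-15 + v\right) \left(5 + v\right)$
$- 3 L{\left(A \right)} = - 3 \left(-75 + 9^{2} - 90\right) = - 3 \left(-75 + 81 - 90\right) = \left(-3\right) \left(-84\right) = 252$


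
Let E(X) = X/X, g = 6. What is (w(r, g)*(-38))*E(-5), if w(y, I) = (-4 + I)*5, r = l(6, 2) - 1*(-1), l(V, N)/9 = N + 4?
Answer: -380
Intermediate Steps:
l(V, N) = 36 + 9*N (l(V, N) = 9*(N + 4) = 9*(4 + N) = 36 + 9*N)
E(X) = 1
r = 55 (r = (36 + 9*2) - 1*(-1) = (36 + 18) + 1 = 54 + 1 = 55)
w(y, I) = -20 + 5*I
(w(r, g)*(-38))*E(-5) = ((-20 + 5*6)*(-38))*1 = ((-20 + 30)*(-38))*1 = (10*(-38))*1 = -380*1 = -380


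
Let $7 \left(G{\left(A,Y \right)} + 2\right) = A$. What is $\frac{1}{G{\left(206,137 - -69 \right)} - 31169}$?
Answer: $- \frac{7}{217991} \approx -3.2111 \cdot 10^{-5}$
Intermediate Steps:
$G{\left(A,Y \right)} = -2 + \frac{A}{7}$
$\frac{1}{G{\left(206,137 - -69 \right)} - 31169} = \frac{1}{\left(-2 + \frac{1}{7} \cdot 206\right) - 31169} = \frac{1}{\left(-2 + \frac{206}{7}\right) - 31169} = \frac{1}{\frac{192}{7} - 31169} = \frac{1}{- \frac{217991}{7}} = - \frac{7}{217991}$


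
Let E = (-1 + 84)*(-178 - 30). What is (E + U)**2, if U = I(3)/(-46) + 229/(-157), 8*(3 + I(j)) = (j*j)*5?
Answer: 995070954886899489/3338066176 ≈ 2.9810e+8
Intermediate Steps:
I(j) = -3 + 5*j**2/8 (I(j) = -3 + ((j*j)*5)/8 = -3 + (j**2*5)/8 = -3 + (5*j**2)/8 = -3 + 5*j**2/8)
E = -17264 (E = 83*(-208) = -17264)
U = -87569/57776 (U = (-3 + (5/8)*3**2)/(-46) + 229/(-157) = (-3 + (5/8)*9)*(-1/46) + 229*(-1/157) = (-3 + 45/8)*(-1/46) - 229/157 = (21/8)*(-1/46) - 229/157 = -21/368 - 229/157 = -87569/57776 ≈ -1.5157)
(E + U)**2 = (-17264 - 87569/57776)**2 = (-997532433/57776)**2 = 995070954886899489/3338066176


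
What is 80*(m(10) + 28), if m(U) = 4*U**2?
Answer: 34240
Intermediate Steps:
80*(m(10) + 28) = 80*(4*10**2 + 28) = 80*(4*100 + 28) = 80*(400 + 28) = 80*428 = 34240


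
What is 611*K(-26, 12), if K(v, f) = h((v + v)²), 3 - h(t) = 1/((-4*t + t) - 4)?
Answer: 14877239/8116 ≈ 1833.1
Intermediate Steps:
h(t) = 3 - 1/(-4 - 3*t) (h(t) = 3 - 1/((-4*t + t) - 4) = 3 - 1/(-3*t - 4) = 3 - 1/(-4 - 3*t))
K(v, f) = (13 + 36*v²)/(4 + 12*v²) (K(v, f) = (13 + 9*(v + v)²)/(4 + 3*(v + v)²) = (13 + 9*(2*v)²)/(4 + 3*(2*v)²) = (13 + 9*(4*v²))/(4 + 3*(4*v²)) = (13 + 36*v²)/(4 + 12*v²))
611*K(-26, 12) = 611*((13 + 36*(-26)²)/(4*(1 + 3*(-26)²))) = 611*((13 + 36*676)/(4*(1 + 3*676))) = 611*((13 + 24336)/(4*(1 + 2028))) = 611*((¼)*24349/2029) = 611*((¼)*(1/2029)*24349) = 611*(24349/8116) = 14877239/8116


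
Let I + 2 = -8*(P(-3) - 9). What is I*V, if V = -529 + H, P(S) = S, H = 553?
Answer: 2256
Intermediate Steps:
V = 24 (V = -529 + 553 = 24)
I = 94 (I = -2 - 8*(-3 - 9) = -2 - 8*(-12) = -2 + 96 = 94)
I*V = 94*24 = 2256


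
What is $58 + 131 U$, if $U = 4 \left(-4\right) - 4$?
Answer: $-2562$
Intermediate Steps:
$U = -20$ ($U = -16 - 4 = -20$)
$58 + 131 U = 58 + 131 \left(-20\right) = 58 - 2620 = -2562$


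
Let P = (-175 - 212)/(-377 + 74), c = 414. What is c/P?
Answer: 13938/43 ≈ 324.14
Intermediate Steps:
P = 129/101 (P = -387/(-303) = -387*(-1/303) = 129/101 ≈ 1.2772)
c/P = 414/(129/101) = 414*(101/129) = 13938/43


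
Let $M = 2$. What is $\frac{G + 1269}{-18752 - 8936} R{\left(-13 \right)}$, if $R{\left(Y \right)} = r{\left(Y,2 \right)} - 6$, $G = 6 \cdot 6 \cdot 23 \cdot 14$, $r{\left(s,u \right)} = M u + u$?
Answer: $0$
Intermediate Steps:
$r{\left(s,u \right)} = 3 u$ ($r{\left(s,u \right)} = 2 u + u = 3 u$)
$G = 11592$ ($G = 36 \cdot 23 \cdot 14 = 828 \cdot 14 = 11592$)
$R{\left(Y \right)} = 0$ ($R{\left(Y \right)} = 3 \cdot 2 - 6 = 6 - 6 = 0$)
$\frac{G + 1269}{-18752 - 8936} R{\left(-13 \right)} = \frac{11592 + 1269}{-18752 - 8936} \cdot 0 = \frac{12861}{-27688} \cdot 0 = 12861 \left(- \frac{1}{27688}\right) 0 = \left(- \frac{12861}{27688}\right) 0 = 0$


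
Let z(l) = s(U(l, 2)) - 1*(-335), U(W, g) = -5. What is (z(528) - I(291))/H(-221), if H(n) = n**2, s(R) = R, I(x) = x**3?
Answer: -24641841/48841 ≈ -504.53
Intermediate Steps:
z(l) = 330 (z(l) = -5 - 1*(-335) = -5 + 335 = 330)
(z(528) - I(291))/H(-221) = (330 - 1*291**3)/((-221)**2) = (330 - 1*24642171)/48841 = (330 - 24642171)*(1/48841) = -24641841*1/48841 = -24641841/48841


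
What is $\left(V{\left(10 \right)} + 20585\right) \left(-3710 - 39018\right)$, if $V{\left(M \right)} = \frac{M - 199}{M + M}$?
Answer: $- \frac{4395760502}{5} \approx -8.7915 \cdot 10^{8}$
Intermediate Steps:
$V{\left(M \right)} = \frac{-199 + M}{2 M}$
$\left(V{\left(10 \right)} + 20585\right) \left(-3710 - 39018\right) = \left(\frac{-199 + 10}{2 \cdot 10} + 20585\right) \left(-3710 - 39018\right) = \left(\frac{1}{2} \cdot \frac{1}{10} \left(-189\right) + 20585\right) \left(-42728\right) = \left(- \frac{189}{20} + 20585\right) \left(-42728\right) = \frac{411511}{20} \left(-42728\right) = - \frac{4395760502}{5}$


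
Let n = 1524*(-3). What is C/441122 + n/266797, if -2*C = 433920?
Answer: -29950543452/58845013117 ≈ -0.50897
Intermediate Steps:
C = -216960 (C = -½*433920 = -216960)
n = -4572
C/441122 + n/266797 = -216960/441122 - 4572/266797 = -216960*1/441122 - 4572*1/266797 = -108480/220561 - 4572/266797 = -29950543452/58845013117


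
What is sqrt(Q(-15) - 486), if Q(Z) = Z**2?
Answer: 3*I*sqrt(29) ≈ 16.155*I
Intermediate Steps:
sqrt(Q(-15) - 486) = sqrt((-15)**2 - 486) = sqrt(225 - 486) = sqrt(-261) = 3*I*sqrt(29)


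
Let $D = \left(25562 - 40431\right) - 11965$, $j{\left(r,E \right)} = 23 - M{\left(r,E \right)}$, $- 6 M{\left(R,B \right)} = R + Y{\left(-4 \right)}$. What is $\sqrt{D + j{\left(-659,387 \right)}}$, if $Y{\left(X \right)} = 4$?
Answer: $\frac{i \sqrt{969126}}{6} \approx 164.07 i$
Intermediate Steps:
$M{\left(R,B \right)} = - \frac{2}{3} - \frac{R}{6}$ ($M{\left(R,B \right)} = - \frac{R + 4}{6} = - \frac{4 + R}{6} = - \frac{2}{3} - \frac{R}{6}$)
$j{\left(r,E \right)} = \frac{71}{3} + \frac{r}{6}$ ($j{\left(r,E \right)} = 23 - \left(- \frac{2}{3} - \frac{r}{6}\right) = 23 + \left(\frac{2}{3} + \frac{r}{6}\right) = \frac{71}{3} + \frac{r}{6}$)
$D = -26834$ ($D = -14869 - 11965 = -26834$)
$\sqrt{D + j{\left(-659,387 \right)}} = \sqrt{-26834 + \left(\frac{71}{3} + \frac{1}{6} \left(-659\right)\right)} = \sqrt{-26834 + \left(\frac{71}{3} - \frac{659}{6}\right)} = \sqrt{-26834 - \frac{517}{6}} = \sqrt{- \frac{161521}{6}} = \frac{i \sqrt{969126}}{6}$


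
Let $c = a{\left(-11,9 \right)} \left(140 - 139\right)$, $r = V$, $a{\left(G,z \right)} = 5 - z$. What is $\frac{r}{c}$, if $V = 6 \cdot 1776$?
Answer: $-2664$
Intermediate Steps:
$V = 10656$
$r = 10656$
$c = -4$ ($c = \left(5 - 9\right) \left(140 - 139\right) = \left(5 - 9\right) 1 = \left(-4\right) 1 = -4$)
$\frac{r}{c} = \frac{10656}{-4} = 10656 \left(- \frac{1}{4}\right) = -2664$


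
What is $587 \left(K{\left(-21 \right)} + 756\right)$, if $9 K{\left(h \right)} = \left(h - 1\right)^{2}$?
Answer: $\frac{4278056}{9} \approx 4.7534 \cdot 10^{5}$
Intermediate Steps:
$K{\left(h \right)} = \frac{\left(-1 + h\right)^{2}}{9}$ ($K{\left(h \right)} = \frac{\left(h - 1\right)^{2}}{9} = \frac{\left(-1 + h\right)^{2}}{9}$)
$587 \left(K{\left(-21 \right)} + 756\right) = 587 \left(\frac{\left(-1 - 21\right)^{2}}{9} + 756\right) = 587 \left(\frac{\left(-22\right)^{2}}{9} + 756\right) = 587 \left(\frac{1}{9} \cdot 484 + 756\right) = 587 \left(\frac{484}{9} + 756\right) = 587 \cdot \frac{7288}{9} = \frac{4278056}{9}$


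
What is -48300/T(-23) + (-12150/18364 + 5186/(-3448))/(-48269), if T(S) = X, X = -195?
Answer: 94629262161353/382043535796 ≈ 247.69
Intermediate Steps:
T(S) = -195
-48300/T(-23) + (-12150/18364 + 5186/(-3448))/(-48269) = -48300/(-195) + (-12150/18364 + 5186/(-3448))/(-48269) = -48300*(-1/195) + (-12150*1/18364 + 5186*(-1/3448))*(-1/48269) = 3220/13 + (-6075/9182 - 2593/1724)*(-1/48269) = 3220/13 - 17141113/7914884*(-1/48269) = 3220/13 + 17141113/382043535796 = 94629262161353/382043535796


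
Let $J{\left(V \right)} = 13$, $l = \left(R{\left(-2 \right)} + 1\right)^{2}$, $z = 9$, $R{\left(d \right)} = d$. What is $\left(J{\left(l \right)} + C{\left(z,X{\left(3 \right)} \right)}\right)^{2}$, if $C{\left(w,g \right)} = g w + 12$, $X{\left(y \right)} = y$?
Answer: $2704$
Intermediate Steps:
$C{\left(w,g \right)} = 12 + g w$
$l = 1$ ($l = \left(-2 + 1\right)^{2} = \left(-1\right)^{2} = 1$)
$\left(J{\left(l \right)} + C{\left(z,X{\left(3 \right)} \right)}\right)^{2} = \left(13 + \left(12 + 3 \cdot 9\right)\right)^{2} = \left(13 + \left(12 + 27\right)\right)^{2} = \left(13 + 39\right)^{2} = 52^{2} = 2704$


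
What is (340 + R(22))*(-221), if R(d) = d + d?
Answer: -84864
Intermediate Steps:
R(d) = 2*d
(340 + R(22))*(-221) = (340 + 2*22)*(-221) = (340 + 44)*(-221) = 384*(-221) = -84864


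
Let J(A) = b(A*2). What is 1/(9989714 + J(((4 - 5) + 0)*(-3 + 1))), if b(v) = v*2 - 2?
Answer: 1/9989720 ≈ 1.0010e-7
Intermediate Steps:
b(v) = -2 + 2*v (b(v) = 2*v - 2 = -2 + 2*v)
J(A) = -2 + 4*A (J(A) = -2 + 2*(A*2) = -2 + 2*(2*A) = -2 + 4*A)
1/(9989714 + J(((4 - 5) + 0)*(-3 + 1))) = 1/(9989714 + (-2 + 4*(((4 - 5) + 0)*(-3 + 1)))) = 1/(9989714 + (-2 + 4*((-1 + 0)*(-2)))) = 1/(9989714 + (-2 + 4*(-1*(-2)))) = 1/(9989714 + (-2 + 4*2)) = 1/(9989714 + (-2 + 8)) = 1/(9989714 + 6) = 1/9989720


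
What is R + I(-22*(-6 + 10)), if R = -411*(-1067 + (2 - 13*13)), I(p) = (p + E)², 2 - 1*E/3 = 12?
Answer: 521098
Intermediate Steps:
E = -30 (E = 6 - 3*12 = 6 - 36 = -30)
I(p) = (-30 + p)² (I(p) = (p - 30)² = (-30 + p)²)
R = 507174 (R = -411*(-1067 + (2 - 169)) = -411*(-1067 - 167) = -411*(-1234) = 507174)
R + I(-22*(-6 + 10)) = 507174 + (-30 - 22*(-6 + 10))² = 507174 + (-30 - 22*4)² = 507174 + (-30 - 88)² = 507174 + (-118)² = 507174 + 13924 = 521098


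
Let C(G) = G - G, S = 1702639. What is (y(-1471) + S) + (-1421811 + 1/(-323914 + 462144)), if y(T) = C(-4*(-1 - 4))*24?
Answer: 38818854441/138230 ≈ 2.8083e+5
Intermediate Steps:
C(G) = 0
y(T) = 0 (y(T) = 0*24 = 0)
(y(-1471) + S) + (-1421811 + 1/(-323914 + 462144)) = (0 + 1702639) + (-1421811 + 1/(-323914 + 462144)) = 1702639 + (-1421811 + 1/138230) = 1702639 - 196536934529/138230 = 38818854441/138230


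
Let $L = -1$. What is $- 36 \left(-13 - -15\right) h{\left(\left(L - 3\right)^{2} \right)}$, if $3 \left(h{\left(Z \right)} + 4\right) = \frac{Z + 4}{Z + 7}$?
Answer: $\frac{6144}{23} \approx 267.13$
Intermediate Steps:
$h{\left(Z \right)} = -4 + \frac{4 + Z}{3 \left(7 + Z\right)}$ ($h{\left(Z \right)} = -4 + \frac{\left(Z + 4\right) \frac{1}{Z + 7}}{3} = -4 + \frac{\left(4 + Z\right) \frac{1}{7 + Z}}{3} = -4 + \frac{\frac{1}{7 + Z} \left(4 + Z\right)}{3} = -4 + \frac{4 + Z}{3 \left(7 + Z\right)}$)
$- 36 \left(-13 - -15\right) h{\left(\left(L - 3\right)^{2} \right)} = - 36 \left(-13 - -15\right) \frac{-80 - 11 \left(-1 - 3\right)^{2}}{3 \left(7 + \left(-1 - 3\right)^{2}\right)} = - 36 \left(-13 + 15\right) \frac{-80 - 11 \left(-4\right)^{2}}{3 \left(7 + \left(-4\right)^{2}\right)} = \left(-36\right) 2 \frac{-80 - 176}{3 \left(7 + 16\right)} = - 72 \frac{-80 - 176}{3 \cdot 23} = - 72 \cdot \frac{1}{3} \cdot \frac{1}{23} \left(-256\right) = \left(-72\right) \left(- \frac{256}{69}\right) = \frac{6144}{23}$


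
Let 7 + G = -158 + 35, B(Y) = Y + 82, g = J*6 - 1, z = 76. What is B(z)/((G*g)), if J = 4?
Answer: -79/1495 ≈ -0.052843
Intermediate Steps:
g = 23 (g = 4*6 - 1 = 24 - 1 = 23)
B(Y) = 82 + Y
G = -130 (G = -7 + (-158 + 35) = -7 - 123 = -130)
B(z)/((G*g)) = (82 + 76)/((-130*23)) = 158/(-2990) = 158*(-1/2990) = -79/1495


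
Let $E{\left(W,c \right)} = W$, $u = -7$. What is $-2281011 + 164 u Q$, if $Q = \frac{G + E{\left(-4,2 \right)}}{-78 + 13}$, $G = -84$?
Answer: $- \frac{148366739}{65} \approx -2.2826 \cdot 10^{6}$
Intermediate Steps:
$Q = \frac{88}{65}$ ($Q = \frac{-84 - 4}{-78 + 13} = - \frac{88}{-65} = \left(-88\right) \left(- \frac{1}{65}\right) = \frac{88}{65} \approx 1.3538$)
$-2281011 + 164 u Q = -2281011 + 164 \left(-7\right) \frac{88}{65} = -2281011 - \frac{101024}{65} = - \frac{148366739}{65}$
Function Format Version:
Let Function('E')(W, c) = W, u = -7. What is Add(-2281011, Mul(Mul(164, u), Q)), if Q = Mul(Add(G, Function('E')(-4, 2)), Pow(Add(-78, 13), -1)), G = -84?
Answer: Rational(-148366739, 65) ≈ -2.2826e+6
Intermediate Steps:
Q = Rational(88, 65) (Q = Mul(Add(-84, -4), Pow(Add(-78, 13), -1)) = Mul(-88, Pow(-65, -1)) = Mul(-88, Rational(-1, 65)) = Rational(88, 65) ≈ 1.3538)
Add(-2281011, Mul(Mul(164, u), Q)) = Add(-2281011, Mul(Mul(164, -7), Rational(88, 65))) = Add(-2281011, Mul(-1148, Rational(88, 65))) = Add(-2281011, Rational(-101024, 65)) = Rational(-148366739, 65)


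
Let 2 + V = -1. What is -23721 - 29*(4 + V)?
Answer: -23750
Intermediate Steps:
V = -3 (V = -2 - 1 = -3)
-23721 - 29*(4 + V) = -23721 - 29*(4 - 3) = -23721 - 29*1 = -23721 - 29 = -23750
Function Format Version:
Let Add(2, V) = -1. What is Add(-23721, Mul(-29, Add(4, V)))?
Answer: -23750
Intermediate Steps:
V = -3 (V = Add(-2, -1) = -3)
Add(-23721, Mul(-29, Add(4, V))) = Add(-23721, Mul(-29, Add(4, -3))) = Add(-23721, Mul(-29, 1)) = Add(-23721, -29) = -23750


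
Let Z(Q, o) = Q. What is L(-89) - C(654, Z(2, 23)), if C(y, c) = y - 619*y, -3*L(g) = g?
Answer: 1212605/3 ≈ 4.0420e+5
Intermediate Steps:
L(g) = -g/3
C(y, c) = -618*y
L(-89) - C(654, Z(2, 23)) = -1/3*(-89) - (-618)*654 = 89/3 - 1*(-404172) = 89/3 + 404172 = 1212605/3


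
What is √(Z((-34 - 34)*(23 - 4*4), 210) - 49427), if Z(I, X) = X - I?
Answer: I*√48741 ≈ 220.77*I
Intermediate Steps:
√(Z((-34 - 34)*(23 - 4*4), 210) - 49427) = √((210 - (-34 - 34)*(23 - 4*4)) - 49427) = √((210 - (-68)*(23 - 16)) - 49427) = √((210 - (-68)*7) - 49427) = √((210 - 1*(-476)) - 49427) = √((210 + 476) - 49427) = √(686 - 49427) = √(-48741) = I*√48741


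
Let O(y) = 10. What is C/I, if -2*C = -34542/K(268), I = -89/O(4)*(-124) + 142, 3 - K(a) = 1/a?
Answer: 642865/138919 ≈ 4.6276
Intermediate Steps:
K(a) = 3 - 1/a
I = 6228/5 (I = -89/10*(-124) + 142 = 5518/5 + 142 = 6228/5 ≈ 1245.6)
C = 4628628/803 (C = -(-17271)/(3 - 1/268) = -(-17271)/803/268 = -(-17271)*268/803 = -½*(-9257256/803) = 4628628/803 ≈ 5764.2)
C/I = 4628628/(803*(6228/5)) = (4628628/803)*(5/6228) = 642865/138919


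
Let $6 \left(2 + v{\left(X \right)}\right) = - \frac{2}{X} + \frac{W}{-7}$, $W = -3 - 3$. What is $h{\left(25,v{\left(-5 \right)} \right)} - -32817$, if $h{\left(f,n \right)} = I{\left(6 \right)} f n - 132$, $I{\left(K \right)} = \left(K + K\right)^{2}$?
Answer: $\frac{183675}{7} \approx 26239.0$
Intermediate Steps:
$W = -6$ ($W = -3 - 3 = -6$)
$I{\left(K \right)} = 4 K^{2}$ ($I{\left(K \right)} = \left(2 K\right)^{2} = 4 K^{2}$)
$v{\left(X \right)} = - \frac{13}{7} - \frac{1}{3 X}$ ($v{\left(X \right)} = -2 + \frac{- \frac{2}{X} - \frac{6}{-7}}{6} = -2 + \frac{- \frac{2}{X} - - \frac{6}{7}}{6} = -2 + \frac{- \frac{2}{X} + \frac{6}{7}}{6} = -2 + \frac{\frac{6}{7} - \frac{2}{X}}{6} = -2 + \left(\frac{1}{7} - \frac{1}{3 X}\right) = - \frac{13}{7} - \frac{1}{3 X}$)
$h{\left(f,n \right)} = -132 + 144 f n$ ($h{\left(f,n \right)} = 4 \cdot 6^{2} f n - 132 = 4 \cdot 36 f n - 132 = 144 f n - 132 = -132 + 144 f n$)
$h{\left(25,v{\left(-5 \right)} \right)} - -32817 = \left(-132 + 144 \cdot 25 \frac{-7 - -195}{21 \left(-5\right)}\right) - -32817 = \left(-132 + 144 \cdot 25 \cdot \frac{1}{21} \left(- \frac{1}{5}\right) \left(-7 + 195\right)\right) + 32817 = \left(-132 + 144 \cdot 25 \cdot \frac{1}{21} \left(- \frac{1}{5}\right) 188\right) + 32817 = \left(-132 + 144 \cdot 25 \left(- \frac{188}{105}\right)\right) + 32817 = \left(-132 - \frac{45120}{7}\right) + 32817 = - \frac{46044}{7} + 32817 = \frac{183675}{7}$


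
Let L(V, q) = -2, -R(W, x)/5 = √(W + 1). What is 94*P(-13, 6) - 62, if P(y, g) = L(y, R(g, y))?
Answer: -250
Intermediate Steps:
R(W, x) = -5*√(1 + W) (R(W, x) = -5*√(W + 1) = -5*√(1 + W))
P(y, g) = -2
94*P(-13, 6) - 62 = 94*(-2) - 62 = -188 - 62 = -250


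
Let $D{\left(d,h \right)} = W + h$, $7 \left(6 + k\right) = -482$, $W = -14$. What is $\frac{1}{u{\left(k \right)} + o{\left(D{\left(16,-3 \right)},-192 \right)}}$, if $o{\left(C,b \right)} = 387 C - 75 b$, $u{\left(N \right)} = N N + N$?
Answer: $\frac{49}{654137} \approx 7.4908 \cdot 10^{-5}$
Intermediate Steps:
$k = - \frac{524}{7}$ ($k = -6 + \frac{1}{7} \left(-482\right) = -6 - \frac{482}{7} = - \frac{524}{7} \approx -74.857$)
$u{\left(N \right)} = N + N^{2}$ ($u{\left(N \right)} = N^{2} + N = N + N^{2}$)
$D{\left(d,h \right)} = -14 + h$
$o{\left(C,b \right)} = - 75 b + 387 C$
$\frac{1}{u{\left(k \right)} + o{\left(D{\left(16,-3 \right)},-192 \right)}} = \frac{1}{- \frac{524 \left(1 - \frac{524}{7}\right)}{7} + \left(\left(-75\right) \left(-192\right) + 387 \left(-14 - 3\right)\right)} = \frac{1}{\left(- \frac{524}{7}\right) \left(- \frac{517}{7}\right) + \left(14400 + 387 \left(-17\right)\right)} = \frac{1}{\frac{270908}{49} + \left(14400 - 6579\right)} = \frac{1}{\frac{270908}{49} + 7821} = \frac{1}{\frac{654137}{49}} = \frac{49}{654137}$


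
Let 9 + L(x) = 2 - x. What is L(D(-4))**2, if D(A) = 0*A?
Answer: 49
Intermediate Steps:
D(A) = 0
L(x) = -7 - x (L(x) = -9 + (2 - x) = -7 - x)
L(D(-4))**2 = (-7 - 1*0)**2 = (-7 + 0)**2 = (-7)**2 = 49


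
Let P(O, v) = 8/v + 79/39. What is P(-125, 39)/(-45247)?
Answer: -29/588211 ≈ -4.9302e-5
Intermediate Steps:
P(O, v) = 79/39 + 8/v (P(O, v) = 8/v + 79*(1/39) = 8/v + 79/39 = 79/39 + 8/v)
P(-125, 39)/(-45247) = (79/39 + 8/39)/(-45247) = (79/39 + 8*(1/39))*(-1/45247) = (79/39 + 8/39)*(-1/45247) = (29/13)*(-1/45247) = -29/588211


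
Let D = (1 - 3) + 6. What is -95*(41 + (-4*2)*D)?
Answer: -855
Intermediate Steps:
D = 4 (D = -2 + 6 = 4)
-95*(41 + (-4*2)*D) = -95*(41 - 4*2*4) = -95*(41 - 8*4) = -95*(41 - 32) = -95*9 = -855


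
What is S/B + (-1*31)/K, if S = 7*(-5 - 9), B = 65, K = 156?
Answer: -1331/780 ≈ -1.7064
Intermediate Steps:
S = -98 (S = 7*(-14) = -98)
S/B + (-1*31)/K = -98/65 - 1*31/156 = -98*1/65 - 31*1/156 = -98/65 - 31/156 = -1331/780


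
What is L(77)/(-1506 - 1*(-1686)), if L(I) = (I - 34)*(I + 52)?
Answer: 1849/60 ≈ 30.817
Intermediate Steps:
L(I) = (-34 + I)*(52 + I)
L(77)/(-1506 - 1*(-1686)) = (-1768 + 77² + 18*77)/(-1506 - 1*(-1686)) = (-1768 + 5929 + 1386)/(-1506 + 1686) = 5547/180 = 5547*(1/180) = 1849/60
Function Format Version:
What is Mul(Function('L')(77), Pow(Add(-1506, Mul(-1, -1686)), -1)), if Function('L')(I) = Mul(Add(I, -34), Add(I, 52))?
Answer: Rational(1849, 60) ≈ 30.817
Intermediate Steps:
Function('L')(I) = Mul(Add(-34, I), Add(52, I))
Mul(Function('L')(77), Pow(Add(-1506, Mul(-1, -1686)), -1)) = Mul(Add(-1768, Pow(77, 2), Mul(18, 77)), Pow(Add(-1506, Mul(-1, -1686)), -1)) = Mul(Add(-1768, 5929, 1386), Pow(Add(-1506, 1686), -1)) = Mul(5547, Pow(180, -1)) = Mul(5547, Rational(1, 180)) = Rational(1849, 60)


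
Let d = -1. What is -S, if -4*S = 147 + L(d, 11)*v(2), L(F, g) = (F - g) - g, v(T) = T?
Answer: 101/4 ≈ 25.250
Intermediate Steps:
L(F, g) = F - 2*g
S = -101/4 (S = -(147 + (-1 - 2*11)*2)/4 = -(147 + (-1 - 22)*2)/4 = -(147 - 23*2)/4 = -(147 - 46)/4 = -¼*101 = -101/4 ≈ -25.250)
-S = -1*(-101/4) = 101/4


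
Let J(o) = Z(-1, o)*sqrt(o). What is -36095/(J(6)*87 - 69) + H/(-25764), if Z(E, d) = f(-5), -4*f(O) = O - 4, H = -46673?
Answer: -47696316077/5156175084 - 6280530*sqrt(6)/200131 ≈ -86.120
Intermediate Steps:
f(O) = 1 - O/4 (f(O) = -(O - 4)/4 = -(-4 + O)/4 = 1 - O/4)
Z(E, d) = 9/4 (Z(E, d) = 1 - 1/4*(-5) = 1 + 5/4 = 9/4)
J(o) = 9*sqrt(o)/4
-36095/(J(6)*87 - 69) + H/(-25764) = -36095/((9*sqrt(6)/4)*87 - 69) - 46673/(-25764) = -36095/(783*sqrt(6)/4 - 69) - 46673*(-1/25764) = -36095/(-69 + 783*sqrt(6)/4) + 46673/25764 = 46673/25764 - 36095/(-69 + 783*sqrt(6)/4)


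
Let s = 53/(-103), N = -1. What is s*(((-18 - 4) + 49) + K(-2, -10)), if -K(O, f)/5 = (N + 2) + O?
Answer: -1696/103 ≈ -16.466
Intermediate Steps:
s = -53/103 (s = 53*(-1/103) = -53/103 ≈ -0.51456)
K(O, f) = -5 - 5*O (K(O, f) = -5*((-1 + 2) + O) = -5*(1 + O) = -5 - 5*O)
s*(((-18 - 4) + 49) + K(-2, -10)) = -53*(((-18 - 4) + 49) + (-5 - 5*(-2)))/103 = -53*((-22 + 49) + (-5 + 10))/103 = -53*(27 + 5)/103 = -53/103*32 = -1696/103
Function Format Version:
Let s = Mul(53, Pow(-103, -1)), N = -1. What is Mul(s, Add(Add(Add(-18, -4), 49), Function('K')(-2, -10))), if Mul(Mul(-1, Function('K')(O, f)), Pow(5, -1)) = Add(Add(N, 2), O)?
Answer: Rational(-1696, 103) ≈ -16.466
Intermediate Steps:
s = Rational(-53, 103) (s = Mul(53, Rational(-1, 103)) = Rational(-53, 103) ≈ -0.51456)
Function('K')(O, f) = Add(-5, Mul(-5, O)) (Function('K')(O, f) = Mul(-5, Add(Add(-1, 2), O)) = Mul(-5, Add(1, O)) = Add(-5, Mul(-5, O)))
Mul(s, Add(Add(Add(-18, -4), 49), Function('K')(-2, -10))) = Mul(Rational(-53, 103), Add(Add(Add(-18, -4), 49), Add(-5, Mul(-5, -2)))) = Mul(Rational(-53, 103), Add(Add(-22, 49), Add(-5, 10))) = Mul(Rational(-53, 103), Add(27, 5)) = Mul(Rational(-53, 103), 32) = Rational(-1696, 103)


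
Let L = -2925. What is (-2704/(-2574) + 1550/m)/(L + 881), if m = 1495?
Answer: -30893/30252222 ≈ -0.0010212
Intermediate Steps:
(-2704/(-2574) + 1550/m)/(L + 881) = (-2704/(-2574) + 1550/1495)/(-2925 + 881) = (-2704*(-1/2574) + 1550*(1/1495))/(-2044) = (104/99 + 310/299)*(-1/2044) = (61786/29601)*(-1/2044) = -30893/30252222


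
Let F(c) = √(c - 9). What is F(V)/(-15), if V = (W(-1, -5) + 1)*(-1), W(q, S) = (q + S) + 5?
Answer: -I/5 ≈ -0.2*I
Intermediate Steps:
W(q, S) = 5 + S + q (W(q, S) = (S + q) + 5 = 5 + S + q)
V = 0 (V = ((5 - 5 - 1) + 1)*(-1) = (-1 + 1)*(-1) = 0*(-1) = 0)
F(c) = √(-9 + c)
F(V)/(-15) = √(-9 + 0)/(-15) = √(-9)*(-1/15) = (3*I)*(-1/15) = -I/5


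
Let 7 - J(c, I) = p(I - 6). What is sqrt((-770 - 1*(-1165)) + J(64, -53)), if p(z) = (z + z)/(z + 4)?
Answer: 2*sqrt(302390)/55 ≈ 19.996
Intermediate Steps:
p(z) = 2*z/(4 + z) (p(z) = (2*z)/(4 + z) = 2*z/(4 + z))
J(c, I) = 7 - 2*(-6 + I)/(-2 + I) (J(c, I) = 7 - 2*(I - 6)/(4 + (I - 6)) = 7 - 2*(-6 + I)/(4 + (-6 + I)) = 7 - 2*(-6 + I)/(-2 + I))
sqrt((-770 - 1*(-1165)) + J(64, -53)) = sqrt((-770 - 1*(-1165)) + (-2 + 5*(-53))/(-2 - 53)) = sqrt((-770 + 1165) + (-2 - 265)/(-55)) = sqrt(395 - 1/55*(-267)) = sqrt(395 + 267/55) = sqrt(21992/55) = 2*sqrt(302390)/55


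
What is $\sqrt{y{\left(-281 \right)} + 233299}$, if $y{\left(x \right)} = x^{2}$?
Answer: $2 \sqrt{78065} \approx 558.8$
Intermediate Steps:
$\sqrt{y{\left(-281 \right)} + 233299} = \sqrt{\left(-281\right)^{2} + 233299} = \sqrt{78961 + 233299} = \sqrt{312260} = 2 \sqrt{78065}$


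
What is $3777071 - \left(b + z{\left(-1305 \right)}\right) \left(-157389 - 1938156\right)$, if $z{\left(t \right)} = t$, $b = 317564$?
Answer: $662738743226$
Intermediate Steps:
$3777071 - \left(b + z{\left(-1305 \right)}\right) \left(-157389 - 1938156\right) = 3777071 - \left(317564 - 1305\right) \left(-157389 - 1938156\right) = 3777071 - 316259 \left(-2095545\right) = 3777071 - -662734966155 = 3777071 + 662734966155 = 662738743226$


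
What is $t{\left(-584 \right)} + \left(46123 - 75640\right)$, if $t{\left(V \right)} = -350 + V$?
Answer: $-30451$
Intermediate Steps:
$t{\left(-584 \right)} + \left(46123 - 75640\right) = \left(-350 - 584\right) + \left(46123 - 75640\right) = -934 + \left(46123 - 75640\right) = -934 - 29517 = -30451$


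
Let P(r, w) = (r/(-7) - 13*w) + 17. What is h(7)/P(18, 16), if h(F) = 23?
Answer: -161/1355 ≈ -0.11882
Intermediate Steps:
P(r, w) = 17 - 13*w - r/7 (P(r, w) = (-r/7 - 13*w) + 17 = (-13*w - r/7) + 17 = 17 - 13*w - r/7)
h(7)/P(18, 16) = 23/(17 - 13*16 - ⅐*18) = 23/(17 - 208 - 18/7) = 23/(-1355/7) = 23*(-7/1355) = -161/1355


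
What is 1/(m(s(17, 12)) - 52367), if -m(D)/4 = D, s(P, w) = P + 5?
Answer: -1/52455 ≈ -1.9064e-5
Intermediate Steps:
s(P, w) = 5 + P
m(D) = -4*D
1/(m(s(17, 12)) - 52367) = 1/(-4*(5 + 17) - 52367) = 1/(-4*22 - 52367) = 1/(-88 - 52367) = 1/(-52455) = -1/52455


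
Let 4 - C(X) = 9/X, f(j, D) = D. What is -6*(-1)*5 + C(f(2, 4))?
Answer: 127/4 ≈ 31.750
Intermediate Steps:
C(X) = 4 - 9/X
-6*(-1)*5 + C(f(2, 4)) = -6*(-1)*5 + (4 - 9/4) = 6*5 + (4 - 9*¼) = 30 + (4 - 9/4) = 30 + 7/4 = 127/4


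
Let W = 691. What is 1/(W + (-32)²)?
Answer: 1/1715 ≈ 0.00058309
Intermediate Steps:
1/(W + (-32)²) = 1/(691 + (-32)²) = 1/(691 + 1024) = 1/1715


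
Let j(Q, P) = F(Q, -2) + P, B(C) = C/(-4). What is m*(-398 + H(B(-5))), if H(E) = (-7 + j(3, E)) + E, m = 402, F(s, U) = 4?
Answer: -160197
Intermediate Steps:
B(C) = -C/4 (B(C) = C*(-¼) = -C/4)
j(Q, P) = 4 + P
H(E) = -3 + 2*E (H(E) = (-7 + (4 + E)) + E = (-3 + E) + E = -3 + 2*E)
m*(-398 + H(B(-5))) = 402*(-398 + (-3 + 2*(-¼*(-5)))) = 402*(-398 + (-3 + 2*(5/4))) = 402*(-398 + (-3 + 5/2)) = 402*(-398 - ½) = 402*(-797/2) = -160197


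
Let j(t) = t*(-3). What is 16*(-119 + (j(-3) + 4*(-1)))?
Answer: -1824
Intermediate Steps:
j(t) = -3*t
16*(-119 + (j(-3) + 4*(-1))) = 16*(-119 + (-3*(-3) + 4*(-1))) = 16*(-119 + (9 - 4)) = 16*(-119 + 5) = 16*(-114) = -1824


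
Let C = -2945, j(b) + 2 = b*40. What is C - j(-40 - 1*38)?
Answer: 177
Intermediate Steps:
j(b) = -2 + 40*b (j(b) = -2 + b*40 = -2 + 40*b)
C - j(-40 - 1*38) = -2945 - (-2 + 40*(-40 - 1*38)) = -2945 - (-2 + 40*(-40 - 38)) = -2945 - (-2 + 40*(-78)) = -2945 - (-2 - 3120) = -2945 - 1*(-3122) = -2945 + 3122 = 177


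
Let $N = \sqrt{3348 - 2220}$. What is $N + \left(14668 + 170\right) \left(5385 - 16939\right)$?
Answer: $-171438252 + 2 \sqrt{282} \approx -1.7144 \cdot 10^{8}$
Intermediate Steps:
$N = 2 \sqrt{282}$ ($N = \sqrt{1128} = 2 \sqrt{282} \approx 33.586$)
$N + \left(14668 + 170\right) \left(5385 - 16939\right) = 2 \sqrt{282} + \left(14668 + 170\right) \left(5385 - 16939\right) = 2 \sqrt{282} + 14838 \left(-11554\right) = 2 \sqrt{282} - 171438252 = -171438252 + 2 \sqrt{282}$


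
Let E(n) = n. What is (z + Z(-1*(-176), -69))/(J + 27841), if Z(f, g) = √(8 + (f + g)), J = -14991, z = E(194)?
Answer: 97/6425 + √115/12850 ≈ 0.015932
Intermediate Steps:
z = 194
Z(f, g) = √(8 + f + g)
(z + Z(-1*(-176), -69))/(J + 27841) = (194 + √(8 - 1*(-176) - 69))/(-14991 + 27841) = (194 + √(8 + 176 - 69))/12850 = (194 + √115)*(1/12850) = 97/6425 + √115/12850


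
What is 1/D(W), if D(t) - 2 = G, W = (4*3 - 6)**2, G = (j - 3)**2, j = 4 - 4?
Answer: 1/11 ≈ 0.090909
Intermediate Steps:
j = 0
G = 9 (G = (0 - 3)**2 = (-3)**2 = 9)
W = 36 (W = (12 - 6)**2 = 6**2 = 36)
D(t) = 11 (D(t) = 2 + 9 = 11)
1/D(W) = 1/11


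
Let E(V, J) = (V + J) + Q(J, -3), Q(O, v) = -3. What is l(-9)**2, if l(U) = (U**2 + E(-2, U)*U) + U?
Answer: 39204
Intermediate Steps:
E(V, J) = -3 + J + V (E(V, J) = (V + J) - 3 = (J + V) - 3 = -3 + J + V)
l(U) = U + U**2 + U*(-5 + U) (l(U) = (U**2 + (-3 + U - 2)*U) + U = (U**2 + (-5 + U)*U) + U = (U**2 + U*(-5 + U)) + U = U + U**2 + U*(-5 + U))
l(-9)**2 = (2*(-9)*(-2 - 9))**2 = (2*(-9)*(-11))**2 = 198**2 = 39204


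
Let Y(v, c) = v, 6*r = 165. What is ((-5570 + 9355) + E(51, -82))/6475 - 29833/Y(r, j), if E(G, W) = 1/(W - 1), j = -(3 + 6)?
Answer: -6409744316/5911675 ≈ -1084.3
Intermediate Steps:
r = 55/2 (r = (⅙)*165 = 55/2 ≈ 27.500)
j = -9 (j = -1*9 = -9)
E(G, W) = 1/(-1 + W)
((-5570 + 9355) + E(51, -82))/6475 - 29833/Y(r, j) = ((-5570 + 9355) + 1/(-1 - 82))/6475 - 29833/55/2 = (3785 + 1/(-83))*(1/6475) - 29833*2/55 = (3785 - 1/83)*(1/6475) - 59666/55 = (314154/83)*(1/6475) - 59666/55 = 314154/537425 - 59666/55 = -6409744316/5911675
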